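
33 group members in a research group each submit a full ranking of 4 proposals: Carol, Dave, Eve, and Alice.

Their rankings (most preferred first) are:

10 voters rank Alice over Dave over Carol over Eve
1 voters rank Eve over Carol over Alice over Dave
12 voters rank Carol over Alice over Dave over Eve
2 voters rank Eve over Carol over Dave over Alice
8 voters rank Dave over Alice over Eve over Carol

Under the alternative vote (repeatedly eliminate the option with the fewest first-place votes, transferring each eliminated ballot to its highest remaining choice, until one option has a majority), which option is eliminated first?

Eve

Round 1: Carol 12, Alice 10, Dave 8, Eve 3. Eve has the fewest and is eliminated.
Round 2: Carol 15, Alice 10, Dave 8. Dave has the fewest and is eliminated.
Round 3: Alice 18, Carol 15. Alice has a majority.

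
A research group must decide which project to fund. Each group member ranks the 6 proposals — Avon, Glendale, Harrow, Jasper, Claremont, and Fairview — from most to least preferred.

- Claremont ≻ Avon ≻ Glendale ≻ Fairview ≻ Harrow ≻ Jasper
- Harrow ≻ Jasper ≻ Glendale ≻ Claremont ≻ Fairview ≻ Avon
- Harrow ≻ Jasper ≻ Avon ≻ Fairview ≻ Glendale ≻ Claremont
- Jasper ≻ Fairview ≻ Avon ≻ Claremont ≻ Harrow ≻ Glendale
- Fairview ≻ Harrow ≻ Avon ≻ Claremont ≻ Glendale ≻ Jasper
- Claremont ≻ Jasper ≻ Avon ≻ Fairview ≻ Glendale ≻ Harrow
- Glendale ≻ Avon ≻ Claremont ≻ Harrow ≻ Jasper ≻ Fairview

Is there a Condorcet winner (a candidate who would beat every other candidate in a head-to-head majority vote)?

Head-to-head results (7 voters total):
Avon vs Glendale: Avon wins 5–2.
Avon vs Harrow: Avon wins 4–3.
Avon vs Jasper: Jasper wins 4–3.
Avon vs Claremont: Avon wins 4–3.
Avon vs Fairview: Avon wins 4–3.
Glendale vs Harrow: Harrow wins 4–3.
Glendale vs Jasper: Jasper wins 4–3.
Glendale vs Claremont: Claremont wins 4–3.
Glendale vs Fairview: Fairview wins 4–3.
Harrow vs Jasper: Harrow wins 5–2.
Harrow vs Claremont: Claremont wins 4–3.
Harrow vs Fairview: Fairview wins 4–3.
Jasper vs Claremont: Claremont wins 4–3.
Jasper vs Fairview: Jasper wins 5–2.
Claremont vs Fairview: Claremont wins 4–3.
No candidate beats all others: Avon beats Harrow beats Jasper beats Avon, a majority cycle.

No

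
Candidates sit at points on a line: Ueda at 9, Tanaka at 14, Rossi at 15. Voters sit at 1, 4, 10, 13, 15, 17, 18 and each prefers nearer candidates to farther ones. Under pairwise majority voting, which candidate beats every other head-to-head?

Tanaka

With single-peaked preferences on a line, the Condorcet winner is the candidate closest to the median voter.
The median voter (position 13) is closest to Tanaka at 14.
Check: Tanaka vs Rossi — voters closer to Tanaka: 4 of 7.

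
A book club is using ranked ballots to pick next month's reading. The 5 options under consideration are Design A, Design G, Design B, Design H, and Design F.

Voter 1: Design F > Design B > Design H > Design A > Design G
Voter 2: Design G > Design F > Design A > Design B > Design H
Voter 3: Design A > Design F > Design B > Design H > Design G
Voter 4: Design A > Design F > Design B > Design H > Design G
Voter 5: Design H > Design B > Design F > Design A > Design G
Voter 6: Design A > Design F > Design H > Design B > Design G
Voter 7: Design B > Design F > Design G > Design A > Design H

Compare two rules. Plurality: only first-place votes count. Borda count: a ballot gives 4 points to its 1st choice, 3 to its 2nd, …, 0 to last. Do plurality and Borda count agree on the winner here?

Plurality first-place counts: Design A 3, Design G 1, Design B 1, Design H 1, Design F 1 → Design A.
Borda totals: Design A 17, Design G 6, Design B 16, Design H 10, Design F 21 → Design F.
The two rules disagree: plurality picks Design A, Borda picks Design F.

No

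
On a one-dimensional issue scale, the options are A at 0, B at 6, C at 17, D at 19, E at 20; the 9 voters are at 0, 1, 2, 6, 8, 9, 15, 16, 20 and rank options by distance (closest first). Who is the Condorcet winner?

B

With single-peaked preferences on a line, the Condorcet winner is the candidate closest to the median voter.
The median voter (position 8) is closest to B at 6.
Check: B vs A — voters closer to B: 6 of 9.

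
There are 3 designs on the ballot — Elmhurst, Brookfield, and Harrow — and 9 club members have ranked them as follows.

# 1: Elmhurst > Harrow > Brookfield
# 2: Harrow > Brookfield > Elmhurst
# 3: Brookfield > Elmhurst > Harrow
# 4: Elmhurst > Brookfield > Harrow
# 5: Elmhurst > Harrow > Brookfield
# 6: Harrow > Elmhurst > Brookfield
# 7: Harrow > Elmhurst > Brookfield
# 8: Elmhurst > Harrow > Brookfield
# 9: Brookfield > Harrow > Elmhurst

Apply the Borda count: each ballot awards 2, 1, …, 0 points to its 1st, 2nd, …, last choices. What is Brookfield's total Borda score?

6

Borda scores:
  Elmhurst: 2 + 0 + 1 + 2 + 2 + 1 + 1 + 2 + 0 = 11
  Brookfield: 0 + 1 + 2 + 1 + 0 + 0 + 0 + 0 + 2 = 6
  Harrow: 1 + 2 + 0 + 0 + 1 + 2 + 2 + 1 + 1 = 10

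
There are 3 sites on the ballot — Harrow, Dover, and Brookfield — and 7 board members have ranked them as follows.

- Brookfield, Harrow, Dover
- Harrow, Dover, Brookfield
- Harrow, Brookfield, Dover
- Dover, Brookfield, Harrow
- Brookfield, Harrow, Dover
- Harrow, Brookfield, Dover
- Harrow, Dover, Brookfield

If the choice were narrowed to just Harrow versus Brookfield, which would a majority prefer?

Harrow

Ballots ranking Harrow above Brookfield: 4.
Ballots ranking Brookfield above Harrow: 3.
Harrow wins the head-to-head, 4–3.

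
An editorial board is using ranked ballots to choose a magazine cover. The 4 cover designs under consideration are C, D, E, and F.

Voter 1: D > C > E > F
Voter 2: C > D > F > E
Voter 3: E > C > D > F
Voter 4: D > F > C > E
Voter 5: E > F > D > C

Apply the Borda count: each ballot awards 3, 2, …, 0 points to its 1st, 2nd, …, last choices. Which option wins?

Borda scores:
  C: 2 + 3 + 2 + 1 + 0 = 8
  D: 3 + 2 + 1 + 3 + 1 = 10
  E: 1 + 0 + 3 + 0 + 3 = 7
  F: 0 + 1 + 0 + 2 + 2 = 5
D has the highest total.

D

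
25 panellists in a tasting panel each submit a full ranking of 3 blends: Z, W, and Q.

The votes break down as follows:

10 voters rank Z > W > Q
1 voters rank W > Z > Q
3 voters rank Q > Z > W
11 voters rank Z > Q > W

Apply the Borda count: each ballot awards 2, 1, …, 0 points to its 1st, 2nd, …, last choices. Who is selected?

Z

Borda scores:
  Z: 10·2 + 1 + 3·1 + 11·2 = 46
  W: 10·1 + 2 + 3·0 + 11·0 = 12
  Q: 10·0 + 0 + 3·2 + 11·1 = 17
Z has the highest total.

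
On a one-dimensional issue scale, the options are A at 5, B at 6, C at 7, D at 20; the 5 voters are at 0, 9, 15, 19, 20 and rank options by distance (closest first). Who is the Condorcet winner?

With single-peaked preferences on a line, the Condorcet winner is the candidate closest to the median voter.
The median voter (position 15) is closest to D at 20.
Check: D vs B — voters closer to D: 3 of 5.

D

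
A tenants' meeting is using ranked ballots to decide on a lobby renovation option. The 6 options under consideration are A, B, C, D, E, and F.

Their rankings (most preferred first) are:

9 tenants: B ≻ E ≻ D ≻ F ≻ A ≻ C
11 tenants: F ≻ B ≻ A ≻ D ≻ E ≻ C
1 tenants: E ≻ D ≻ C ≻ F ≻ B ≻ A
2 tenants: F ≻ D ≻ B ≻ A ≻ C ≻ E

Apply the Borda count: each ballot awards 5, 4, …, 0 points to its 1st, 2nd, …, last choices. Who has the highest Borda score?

B

Borda scores:
  A: 9·1 + 11·3 + 0 + 2·2 = 46
  B: 9·5 + 11·4 + 1 + 2·3 = 96
  C: 9·0 + 11·0 + 3 + 2·1 = 5
  D: 9·3 + 11·2 + 4 + 2·4 = 61
  E: 9·4 + 11·1 + 5 + 2·0 = 52
  F: 9·2 + 11·5 + 2 + 2·5 = 85
B has the highest total.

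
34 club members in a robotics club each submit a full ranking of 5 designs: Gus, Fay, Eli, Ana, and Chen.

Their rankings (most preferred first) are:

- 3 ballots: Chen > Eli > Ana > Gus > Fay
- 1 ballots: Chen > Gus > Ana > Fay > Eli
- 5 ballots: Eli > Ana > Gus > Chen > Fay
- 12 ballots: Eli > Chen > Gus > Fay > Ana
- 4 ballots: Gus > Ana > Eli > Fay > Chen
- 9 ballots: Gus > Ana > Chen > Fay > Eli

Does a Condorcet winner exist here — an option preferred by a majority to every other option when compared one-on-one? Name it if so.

Head-to-head results (34 voters total):
Gus vs Fay: Gus wins 34–0.
Gus vs Eli: Eli wins 20–14.
Gus vs Ana: Gus wins 26–8.
Gus vs Chen: Gus wins 18–16.
Fay vs Eli: Eli wins 24–10.
Fay vs Ana: Ana wins 22–12.
Fay vs Chen: Chen wins 30–4.
Eli vs Ana: Eli wins 20–14.
Eli vs Chen: Eli wins 21–13.
Ana vs Chen: Ana wins 18–16.
Eli beats each rival — Gus (20–14), Fay (24–10), Ana (20–14), Chen (21–13) — so Eli is the Condorcet winner.

Eli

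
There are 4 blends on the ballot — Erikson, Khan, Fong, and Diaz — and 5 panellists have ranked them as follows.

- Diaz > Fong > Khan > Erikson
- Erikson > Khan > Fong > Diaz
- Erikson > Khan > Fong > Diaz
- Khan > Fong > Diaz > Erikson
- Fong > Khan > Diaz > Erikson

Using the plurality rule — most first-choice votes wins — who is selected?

Erikson

First-place vote totals:
  Erikson: 2
  Khan: 1
  Fong: 1
  Diaz: 1
Erikson has the most first-place votes.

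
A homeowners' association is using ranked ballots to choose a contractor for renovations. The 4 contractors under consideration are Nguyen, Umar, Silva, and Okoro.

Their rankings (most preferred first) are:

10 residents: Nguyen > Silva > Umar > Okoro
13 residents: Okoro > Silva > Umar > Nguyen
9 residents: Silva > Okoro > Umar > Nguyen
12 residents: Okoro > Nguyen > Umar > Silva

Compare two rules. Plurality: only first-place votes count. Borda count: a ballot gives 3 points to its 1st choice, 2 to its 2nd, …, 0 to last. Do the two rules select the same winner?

Plurality first-place counts: Nguyen 10, Umar 0, Silva 9, Okoro 25 → Okoro.
Borda totals: Nguyen 54, Umar 44, Silva 73, Okoro 93 → Okoro.
The two rules agree on Okoro.

Yes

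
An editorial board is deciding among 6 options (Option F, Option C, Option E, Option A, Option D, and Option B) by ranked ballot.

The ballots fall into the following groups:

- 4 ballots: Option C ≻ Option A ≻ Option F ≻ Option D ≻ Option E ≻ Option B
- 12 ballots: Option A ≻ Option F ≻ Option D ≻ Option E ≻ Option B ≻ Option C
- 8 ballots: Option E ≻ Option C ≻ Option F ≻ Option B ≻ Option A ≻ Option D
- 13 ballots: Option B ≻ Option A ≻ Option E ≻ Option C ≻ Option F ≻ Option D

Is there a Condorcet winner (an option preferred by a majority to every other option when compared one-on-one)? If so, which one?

No Condorcet winner

Head-to-head results (37 voters total):
Option F vs Option C: Option C wins 25–12.
Option F vs Option E: Option E wins 21–16.
Option F vs Option A: Option A wins 29–8.
Option F vs Option D: Option F wins 37–0.
Option F vs Option B: Option F wins 24–13.
Option C vs Option E: Option E wins 33–4.
Option C vs Option A: Option A wins 25–12.
Option C vs Option D: Option C wins 25–12.
Option C vs Option B: Option B wins 25–12.
Option E vs Option A: Option A wins 29–8.
Option E vs Option D: Option E wins 21–16.
Option E vs Option B: Option E wins 24–13.
Option A vs Option D: Option A wins 37–0.
Option A vs Option B: Option B wins 21–16.
Option D vs Option B: Option B wins 21–16.
No candidate beats all others: Option F beats Option B beats Option C beats Option F, a majority cycle.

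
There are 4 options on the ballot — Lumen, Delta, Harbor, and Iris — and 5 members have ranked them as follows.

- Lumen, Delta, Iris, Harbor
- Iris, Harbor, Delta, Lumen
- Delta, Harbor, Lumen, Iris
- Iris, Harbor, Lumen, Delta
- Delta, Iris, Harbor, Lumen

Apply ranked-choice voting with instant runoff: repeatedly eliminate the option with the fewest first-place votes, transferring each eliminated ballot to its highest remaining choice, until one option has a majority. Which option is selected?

Delta

Round 1: Delta 2, Iris 2, Lumen 1, Harbor 0. Harbor has the fewest and is eliminated.
Round 2: Delta 2, Iris 2, Lumen 1. Lumen has the fewest and is eliminated.
Round 3: Delta 3, Iris 2. Delta has a majority.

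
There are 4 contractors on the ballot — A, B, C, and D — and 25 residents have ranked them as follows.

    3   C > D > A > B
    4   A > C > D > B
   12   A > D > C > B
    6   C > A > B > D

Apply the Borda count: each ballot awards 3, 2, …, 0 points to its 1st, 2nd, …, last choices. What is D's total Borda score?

Borda scores:
  A: 3·1 + 4·3 + 12·3 + 6·2 = 63
  B: 3·0 + 4·0 + 12·0 + 6·1 = 6
  C: 3·3 + 4·2 + 12·1 + 6·3 = 47
  D: 3·2 + 4·1 + 12·2 + 6·0 = 34

34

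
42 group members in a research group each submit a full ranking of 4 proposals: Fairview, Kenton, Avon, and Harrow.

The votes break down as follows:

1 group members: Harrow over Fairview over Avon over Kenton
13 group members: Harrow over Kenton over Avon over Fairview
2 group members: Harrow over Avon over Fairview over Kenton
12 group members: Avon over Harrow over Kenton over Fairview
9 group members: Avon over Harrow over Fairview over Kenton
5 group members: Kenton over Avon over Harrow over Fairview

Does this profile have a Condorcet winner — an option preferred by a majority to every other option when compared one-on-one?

Yes

Head-to-head results (42 voters total):
Fairview vs Kenton: Kenton wins 30–12.
Fairview vs Avon: Avon wins 41–1.
Fairview vs Harrow: Harrow wins 42–0.
Kenton vs Avon: Avon wins 24–18.
Kenton vs Harrow: Harrow wins 37–5.
Avon vs Harrow: Avon wins 26–16.
Avon beats each rival — Fairview (41–1), Kenton (24–18), Harrow (26–16) — so Avon is the Condorcet winner.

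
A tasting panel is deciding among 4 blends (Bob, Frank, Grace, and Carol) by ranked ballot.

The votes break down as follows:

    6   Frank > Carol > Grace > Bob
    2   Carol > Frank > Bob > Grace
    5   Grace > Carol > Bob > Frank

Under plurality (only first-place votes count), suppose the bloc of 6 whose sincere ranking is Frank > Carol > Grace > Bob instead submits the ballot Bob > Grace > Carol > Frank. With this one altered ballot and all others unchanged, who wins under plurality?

First-place totals with the altered ballot: Bob 6, Frank 0, Grace 5, Carol 2.
The switch changes the winner from Frank to Bob.

Bob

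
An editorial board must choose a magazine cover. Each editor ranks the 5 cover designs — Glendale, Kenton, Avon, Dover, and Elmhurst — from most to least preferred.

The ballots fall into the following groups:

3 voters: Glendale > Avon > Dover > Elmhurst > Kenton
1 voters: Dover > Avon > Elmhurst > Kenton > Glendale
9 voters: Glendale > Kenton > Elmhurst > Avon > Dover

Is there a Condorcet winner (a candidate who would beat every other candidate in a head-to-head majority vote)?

Head-to-head results (13 voters total):
Glendale vs Kenton: Glendale wins 12–1.
Glendale vs Avon: Glendale wins 12–1.
Glendale vs Dover: Glendale wins 12–1.
Glendale vs Elmhurst: Glendale wins 12–1.
Kenton vs Avon: Kenton wins 9–4.
Kenton vs Dover: Kenton wins 9–4.
Kenton vs Elmhurst: Kenton wins 9–4.
Avon vs Dover: Avon wins 12–1.
Avon vs Elmhurst: Elmhurst wins 9–4.
Dover vs Elmhurst: Elmhurst wins 9–4.
Glendale beats each rival — Kenton (12–1), Avon (12–1), Dover (12–1), Elmhurst (12–1) — so Glendale is the Condorcet winner.

Yes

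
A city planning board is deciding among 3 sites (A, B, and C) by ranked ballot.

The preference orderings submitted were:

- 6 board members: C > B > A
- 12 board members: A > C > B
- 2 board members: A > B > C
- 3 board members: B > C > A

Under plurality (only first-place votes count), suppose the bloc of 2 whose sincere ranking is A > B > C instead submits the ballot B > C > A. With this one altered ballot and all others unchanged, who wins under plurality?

First-place totals with the altered ballot: A 12, B 5, C 6.
The winner is unchanged: still A.

A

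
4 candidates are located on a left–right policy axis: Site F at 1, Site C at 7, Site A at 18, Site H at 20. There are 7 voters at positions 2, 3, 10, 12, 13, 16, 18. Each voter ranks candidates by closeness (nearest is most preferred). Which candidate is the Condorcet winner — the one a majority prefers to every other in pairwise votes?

Site C

With single-peaked preferences on a line, the Condorcet winner is the candidate closest to the median voter.
The median voter (position 12) is closest to Site C at 7.
Check: Site C vs Site H — voters closer to Site C: 5 of 7.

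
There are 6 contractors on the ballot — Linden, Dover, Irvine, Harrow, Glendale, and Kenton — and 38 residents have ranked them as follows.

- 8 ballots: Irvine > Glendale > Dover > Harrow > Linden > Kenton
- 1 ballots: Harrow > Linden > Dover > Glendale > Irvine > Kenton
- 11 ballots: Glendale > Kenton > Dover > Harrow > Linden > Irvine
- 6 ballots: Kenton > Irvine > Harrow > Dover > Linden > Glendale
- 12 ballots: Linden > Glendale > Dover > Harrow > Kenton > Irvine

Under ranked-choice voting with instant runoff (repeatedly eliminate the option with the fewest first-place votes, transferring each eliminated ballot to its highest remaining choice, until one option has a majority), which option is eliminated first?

Dover

Round 1: Linden 12, Glendale 11, Irvine 8, Kenton 6, Harrow 1, Dover 0. Dover has the fewest and is eliminated.
Round 2: Linden 12, Glendale 11, Irvine 8, Kenton 6, Harrow 1. Harrow has the fewest and is eliminated.
Round 3: Linden 13, Glendale 11, Irvine 8, Kenton 6. Kenton has the fewest and is eliminated.
Round 4: Irvine 14, Linden 13, Glendale 11. Glendale has the fewest and is eliminated.
Round 5: Linden 24, Irvine 14. Linden has a majority.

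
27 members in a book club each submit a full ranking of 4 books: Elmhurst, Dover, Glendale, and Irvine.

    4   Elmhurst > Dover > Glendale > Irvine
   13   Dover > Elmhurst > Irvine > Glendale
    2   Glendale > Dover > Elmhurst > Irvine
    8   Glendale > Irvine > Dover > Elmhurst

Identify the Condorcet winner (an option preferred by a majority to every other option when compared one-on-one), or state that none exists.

Head-to-head results (27 voters total):
Elmhurst vs Dover: Dover wins 23–4.
Elmhurst vs Glendale: Elmhurst wins 17–10.
Elmhurst vs Irvine: Elmhurst wins 19–8.
Dover vs Glendale: Dover wins 17–10.
Dover vs Irvine: Dover wins 19–8.
Glendale vs Irvine: Glendale wins 14–13.
Dover beats each rival — Elmhurst (23–4), Glendale (17–10), Irvine (19–8) — so Dover is the Condorcet winner.

Dover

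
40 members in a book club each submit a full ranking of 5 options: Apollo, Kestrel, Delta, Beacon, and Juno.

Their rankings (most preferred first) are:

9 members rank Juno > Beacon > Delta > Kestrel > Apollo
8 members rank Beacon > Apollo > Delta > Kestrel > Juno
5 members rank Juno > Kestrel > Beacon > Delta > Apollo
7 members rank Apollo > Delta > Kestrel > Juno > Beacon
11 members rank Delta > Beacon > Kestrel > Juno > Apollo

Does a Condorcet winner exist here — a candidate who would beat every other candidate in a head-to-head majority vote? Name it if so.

None — there is no Condorcet winner

Head-to-head results (40 voters total):
Apollo vs Kestrel: Kestrel wins 25–15.
Apollo vs Delta: Delta wins 25–15.
Apollo vs Beacon: Beacon wins 33–7.
Apollo vs Juno: Juno wins 25–15.
Kestrel vs Delta: Delta wins 35–5.
Kestrel vs Beacon: Beacon wins 28–12.
Kestrel vs Juno: Kestrel wins 26–14.
Delta vs Beacon: Beacon wins 22–18.
Delta vs Juno: Delta wins 26–14.
Beacon vs Juno: Juno wins 21–19.
No candidate beats all others: Kestrel beats Juno beats Beacon beats Kestrel, a majority cycle.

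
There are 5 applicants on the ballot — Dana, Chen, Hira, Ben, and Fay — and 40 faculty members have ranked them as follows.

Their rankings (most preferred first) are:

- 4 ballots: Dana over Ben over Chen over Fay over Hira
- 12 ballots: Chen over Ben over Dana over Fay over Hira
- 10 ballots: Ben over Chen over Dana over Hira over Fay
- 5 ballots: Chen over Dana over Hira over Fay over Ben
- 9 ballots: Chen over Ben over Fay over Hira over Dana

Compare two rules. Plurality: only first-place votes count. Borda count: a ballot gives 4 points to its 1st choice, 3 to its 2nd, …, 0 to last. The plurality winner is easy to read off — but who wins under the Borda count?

Plurality first-place counts: Dana 4, Chen 26, Hira 0, Ben 10, Fay 0 → Chen.
Borda totals: Dana 75, Chen 142, Hira 29, Ben 115, Fay 39 → Chen.

Chen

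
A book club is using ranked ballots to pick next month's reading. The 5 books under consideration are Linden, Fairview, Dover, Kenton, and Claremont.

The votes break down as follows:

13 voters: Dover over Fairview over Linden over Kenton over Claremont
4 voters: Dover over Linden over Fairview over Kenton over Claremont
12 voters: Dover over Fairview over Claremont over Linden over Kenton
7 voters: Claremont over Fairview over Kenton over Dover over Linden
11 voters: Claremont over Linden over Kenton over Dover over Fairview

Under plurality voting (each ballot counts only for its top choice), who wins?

Dover

First-place vote totals:
  Linden: 0
  Fairview: 0
  Dover: 29
  Kenton: 0
  Claremont: 18
Dover has the most first-place votes.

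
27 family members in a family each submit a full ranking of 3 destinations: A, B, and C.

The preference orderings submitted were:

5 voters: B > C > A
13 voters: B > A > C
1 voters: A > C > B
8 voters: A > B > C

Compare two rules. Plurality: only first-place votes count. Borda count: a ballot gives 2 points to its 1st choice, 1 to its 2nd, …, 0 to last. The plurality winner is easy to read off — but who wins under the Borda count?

B

Plurality first-place counts: A 9, B 18, C 0 → B.
Borda totals: A 31, B 44, C 6 → B.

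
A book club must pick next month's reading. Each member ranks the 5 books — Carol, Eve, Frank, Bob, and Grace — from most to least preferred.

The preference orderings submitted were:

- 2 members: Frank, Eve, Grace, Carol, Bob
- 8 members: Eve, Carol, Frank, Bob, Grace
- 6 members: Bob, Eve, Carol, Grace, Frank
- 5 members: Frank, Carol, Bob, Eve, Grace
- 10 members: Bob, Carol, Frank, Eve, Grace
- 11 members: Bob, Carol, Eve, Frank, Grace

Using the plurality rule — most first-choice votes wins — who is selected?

First-place vote totals:
  Carol: 0
  Eve: 8
  Frank: 7
  Bob: 27
  Grace: 0
Bob has the most first-place votes.

Bob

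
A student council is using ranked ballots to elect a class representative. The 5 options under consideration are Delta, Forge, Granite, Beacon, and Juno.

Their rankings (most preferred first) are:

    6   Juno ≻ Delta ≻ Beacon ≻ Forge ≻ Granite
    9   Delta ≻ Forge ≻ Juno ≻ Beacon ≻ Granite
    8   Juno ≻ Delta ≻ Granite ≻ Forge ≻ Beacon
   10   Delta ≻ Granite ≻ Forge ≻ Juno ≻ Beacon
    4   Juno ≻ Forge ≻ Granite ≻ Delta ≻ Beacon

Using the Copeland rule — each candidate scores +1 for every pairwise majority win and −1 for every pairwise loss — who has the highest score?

Delta

Pairwise results:
  Delta vs Forge: Delta wins 33–4.
  Delta vs Granite: Delta wins 33–4.
  Delta vs Beacon: Delta wins 37–0.
  Delta vs Juno: Delta wins 19–18.
  Forge vs Granite: Forge wins 19–18.
  Forge vs Beacon: Forge wins 31–6.
  Forge vs Juno: Forge wins 19–18.
  Granite vs Beacon: Granite wins 22–15.
  Granite vs Juno: Juno wins 27–10.
  Beacon vs Juno: Juno wins 37–0.
Copeland scores (wins − losses):
  Delta: 4 − 0 = 4
  Forge: 3 − 1 = 2
  Granite: 1 − 3 = -2
  Beacon: 0 − 4 = -4
  Juno: 2 − 2 = 0
Delta has the best Copeland score.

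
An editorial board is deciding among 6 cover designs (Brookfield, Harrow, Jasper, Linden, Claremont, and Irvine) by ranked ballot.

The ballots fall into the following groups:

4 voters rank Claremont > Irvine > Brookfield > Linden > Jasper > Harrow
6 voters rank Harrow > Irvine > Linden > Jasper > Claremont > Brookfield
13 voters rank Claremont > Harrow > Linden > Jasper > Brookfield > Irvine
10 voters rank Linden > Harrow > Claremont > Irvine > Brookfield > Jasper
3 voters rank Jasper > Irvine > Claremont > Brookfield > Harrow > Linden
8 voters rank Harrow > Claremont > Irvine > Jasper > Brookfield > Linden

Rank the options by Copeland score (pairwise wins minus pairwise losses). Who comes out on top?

Pairwise results:
  Brookfield vs Harrow: Harrow wins 37–7.
  Brookfield vs Jasper: Jasper wins 30–14.
  Brookfield vs Linden: Linden wins 29–15.
  Brookfield vs Claremont: Claremont wins 44–0.
  Brookfield vs Irvine: Irvine wins 31–13.
  Harrow vs Jasper: Harrow wins 37–7.
  Harrow vs Linden: Harrow wins 30–14.
  Harrow vs Claremont: Harrow wins 24–20.
  Harrow vs Irvine: Harrow wins 37–7.
  Jasper vs Linden: Linden wins 33–11.
  Jasper vs Claremont: Claremont wins 35–9.
  Jasper vs Irvine: Irvine wins 28–16.
  Linden vs Claremont: Claremont wins 28–16.
  Linden vs Irvine: Linden wins 23–21.
  Claremont vs Irvine: Claremont wins 35–9.
Copeland scores (wins − losses):
  Brookfield: 0 − 5 = -5
  Harrow: 5 − 0 = 5
  Jasper: 1 − 4 = -3
  Linden: 3 − 2 = 1
  Claremont: 4 − 1 = 3
  Irvine: 2 − 3 = -1
Harrow has the best Copeland score.

Harrow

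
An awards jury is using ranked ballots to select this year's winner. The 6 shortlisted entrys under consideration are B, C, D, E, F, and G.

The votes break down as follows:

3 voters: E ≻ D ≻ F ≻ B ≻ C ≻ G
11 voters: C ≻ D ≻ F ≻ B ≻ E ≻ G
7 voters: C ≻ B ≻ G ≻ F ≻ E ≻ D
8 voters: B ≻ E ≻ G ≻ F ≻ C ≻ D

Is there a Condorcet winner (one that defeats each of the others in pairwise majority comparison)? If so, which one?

Head-to-head results (29 voters total):
B vs C: C wins 18–11.
B vs D: B wins 15–14.
B vs E: B wins 26–3.
B vs F: B wins 15–14.
B vs G: B wins 29–0.
C vs D: C wins 26–3.
C vs E: C wins 18–11.
C vs F: C wins 18–11.
C vs G: C wins 21–8.
D vs E: E wins 18–11.
D vs F: F wins 15–14.
D vs G: G wins 15–14.
E vs F: F wins 18–11.
E vs G: E wins 22–7.
F vs G: G wins 15–14.
C beats each rival — B (18–11), D (26–3), E (18–11), F (18–11), G (21–8) — so C is the Condorcet winner.

C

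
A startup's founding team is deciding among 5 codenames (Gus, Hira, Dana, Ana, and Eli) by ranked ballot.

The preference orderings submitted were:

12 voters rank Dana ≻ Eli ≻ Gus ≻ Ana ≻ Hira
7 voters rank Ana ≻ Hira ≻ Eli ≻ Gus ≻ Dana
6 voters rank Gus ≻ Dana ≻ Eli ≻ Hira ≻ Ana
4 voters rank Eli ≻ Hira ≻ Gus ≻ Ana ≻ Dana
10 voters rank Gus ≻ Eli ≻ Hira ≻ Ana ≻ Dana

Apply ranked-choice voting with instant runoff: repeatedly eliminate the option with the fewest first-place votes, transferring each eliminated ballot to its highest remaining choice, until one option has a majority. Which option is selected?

Round 1: Gus 16, Dana 12, Ana 7, Eli 4, Hira 0. Hira has the fewest and is eliminated.
Round 2: Gus 16, Dana 12, Ana 7, Eli 4. Eli has the fewest and is eliminated.
Round 3: Gus 20, Dana 12, Ana 7. Gus has a majority.

Gus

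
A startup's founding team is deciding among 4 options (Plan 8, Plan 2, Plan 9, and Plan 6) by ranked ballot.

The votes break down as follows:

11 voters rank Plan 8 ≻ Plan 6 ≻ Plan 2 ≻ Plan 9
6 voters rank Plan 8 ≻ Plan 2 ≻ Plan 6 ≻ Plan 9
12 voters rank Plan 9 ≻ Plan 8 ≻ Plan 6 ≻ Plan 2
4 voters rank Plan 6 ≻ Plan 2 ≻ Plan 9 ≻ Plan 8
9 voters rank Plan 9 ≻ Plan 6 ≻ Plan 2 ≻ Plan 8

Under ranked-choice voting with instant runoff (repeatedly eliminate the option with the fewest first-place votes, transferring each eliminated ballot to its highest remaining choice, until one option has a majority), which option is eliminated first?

Plan 2

Round 1: Plan 9 21, Plan 8 17, Plan 6 4, Plan 2 0. Plan 2 has the fewest and is eliminated.
Round 2: Plan 9 21, Plan 8 17, Plan 6 4. Plan 6 has the fewest and is eliminated.
Round 3: Plan 9 25, Plan 8 17. Plan 9 has a majority.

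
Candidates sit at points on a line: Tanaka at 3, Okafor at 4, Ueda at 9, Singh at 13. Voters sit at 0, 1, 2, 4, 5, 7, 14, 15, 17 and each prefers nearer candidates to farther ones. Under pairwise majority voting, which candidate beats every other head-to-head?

With single-peaked preferences on a line, the Condorcet winner is the candidate closest to the median voter.
The median voter (position 5) is closest to Okafor at 4.
Check: Okafor vs Singh — voters closer to Okafor: 6 of 9.

Okafor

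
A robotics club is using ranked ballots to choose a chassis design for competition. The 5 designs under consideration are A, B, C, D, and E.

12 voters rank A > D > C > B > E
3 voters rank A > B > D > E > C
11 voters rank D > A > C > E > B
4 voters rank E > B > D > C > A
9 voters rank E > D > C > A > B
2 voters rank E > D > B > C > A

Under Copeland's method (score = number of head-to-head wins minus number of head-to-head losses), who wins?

D

Pairwise results:
  A vs B: A wins 35–6.
  A vs C: A wins 26–15.
  A vs D: D wins 26–15.
  A vs E: A wins 26–15.
  B vs C: C wins 32–9.
  B vs D: D wins 34–7.
  B vs E: E wins 26–15.
  C vs D: D wins 41–0.
  C vs E: C wins 23–18.
  D vs E: D wins 26–15.
Copeland scores (wins − losses):
  A: 3 − 1 = 2
  B: 0 − 4 = -4
  C: 2 − 2 = 0
  D: 4 − 0 = 4
  E: 1 − 3 = -2
D has the best Copeland score.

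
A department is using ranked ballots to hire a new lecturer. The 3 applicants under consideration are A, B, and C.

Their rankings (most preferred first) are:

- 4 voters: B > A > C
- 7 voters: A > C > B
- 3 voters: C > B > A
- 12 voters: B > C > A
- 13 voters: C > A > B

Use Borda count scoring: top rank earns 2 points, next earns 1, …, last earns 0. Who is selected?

Borda scores:
  A: 4·1 + 7·2 + 3·0 + 12·0 + 13·1 = 31
  B: 4·2 + 7·0 + 3·1 + 12·2 + 13·0 = 35
  C: 4·0 + 7·1 + 3·2 + 12·1 + 13·2 = 51
C has the highest total.

C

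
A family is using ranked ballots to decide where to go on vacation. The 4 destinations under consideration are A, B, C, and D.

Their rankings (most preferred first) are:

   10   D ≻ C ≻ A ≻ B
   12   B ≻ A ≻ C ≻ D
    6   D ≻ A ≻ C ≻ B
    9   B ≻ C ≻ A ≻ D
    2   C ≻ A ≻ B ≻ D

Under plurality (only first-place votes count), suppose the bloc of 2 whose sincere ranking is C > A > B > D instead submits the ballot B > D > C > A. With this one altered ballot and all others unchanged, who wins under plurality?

First-place totals with the altered ballot: A 0, B 23, C 0, D 16.
The winner is unchanged: still B.

B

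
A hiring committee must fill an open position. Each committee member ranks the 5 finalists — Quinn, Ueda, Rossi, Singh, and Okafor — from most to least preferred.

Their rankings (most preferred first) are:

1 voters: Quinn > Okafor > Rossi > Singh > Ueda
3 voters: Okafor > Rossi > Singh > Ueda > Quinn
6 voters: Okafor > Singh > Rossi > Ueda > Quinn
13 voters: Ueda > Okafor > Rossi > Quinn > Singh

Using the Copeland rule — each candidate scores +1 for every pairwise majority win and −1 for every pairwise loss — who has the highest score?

Pairwise results:
  Quinn vs Ueda: Ueda wins 22–1.
  Quinn vs Rossi: Rossi wins 22–1.
  Quinn vs Singh: Quinn wins 14–9.
  Quinn vs Okafor: Okafor wins 22–1.
  Ueda vs Rossi: Ueda wins 13–10.
  Ueda vs Singh: Ueda wins 13–10.
  Ueda vs Okafor: Ueda wins 13–10.
  Rossi vs Singh: Rossi wins 17–6.
  Rossi vs Okafor: Okafor wins 23–0.
  Singh vs Okafor: Okafor wins 23–0.
Copeland scores (wins − losses):
  Quinn: 1 − 3 = -2
  Ueda: 4 − 0 = 4
  Rossi: 2 − 2 = 0
  Singh: 0 − 4 = -4
  Okafor: 3 − 1 = 2
Ueda has the best Copeland score.

Ueda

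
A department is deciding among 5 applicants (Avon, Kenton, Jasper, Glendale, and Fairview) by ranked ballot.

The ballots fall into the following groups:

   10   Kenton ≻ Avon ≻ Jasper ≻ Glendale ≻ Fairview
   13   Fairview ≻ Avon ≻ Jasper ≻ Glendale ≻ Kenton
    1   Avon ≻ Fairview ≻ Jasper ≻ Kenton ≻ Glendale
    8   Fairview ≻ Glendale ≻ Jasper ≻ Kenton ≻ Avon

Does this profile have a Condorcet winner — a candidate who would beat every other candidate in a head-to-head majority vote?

Head-to-head results (32 voters total):
Avon vs Kenton: Kenton wins 18–14.
Avon vs Jasper: Avon wins 24–8.
Avon vs Glendale: Avon wins 24–8.
Avon vs Fairview: Fairview wins 21–11.
Kenton vs Jasper: Jasper wins 22–10.
Kenton vs Glendale: Glendale wins 21–11.
Kenton vs Fairview: Fairview wins 22–10.
Jasper vs Glendale: Jasper wins 24–8.
Jasper vs Fairview: Fairview wins 22–10.
Glendale vs Fairview: Fairview wins 22–10.
Fairview beats each rival — Avon (21–11), Kenton (22–10), Jasper (22–10), Glendale (22–10) — so Fairview is the Condorcet winner.

Yes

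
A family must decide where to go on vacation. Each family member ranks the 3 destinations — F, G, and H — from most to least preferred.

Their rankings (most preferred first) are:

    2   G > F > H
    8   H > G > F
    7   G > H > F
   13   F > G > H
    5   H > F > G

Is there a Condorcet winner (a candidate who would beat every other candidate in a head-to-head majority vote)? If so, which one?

Head-to-head results (35 voters total):
F vs G: F wins 18–17.
F vs H: H wins 20–15.
G vs H: G wins 22–13.
No candidate beats all others: F beats G beats H beats F, a majority cycle.

There is no Condorcet winner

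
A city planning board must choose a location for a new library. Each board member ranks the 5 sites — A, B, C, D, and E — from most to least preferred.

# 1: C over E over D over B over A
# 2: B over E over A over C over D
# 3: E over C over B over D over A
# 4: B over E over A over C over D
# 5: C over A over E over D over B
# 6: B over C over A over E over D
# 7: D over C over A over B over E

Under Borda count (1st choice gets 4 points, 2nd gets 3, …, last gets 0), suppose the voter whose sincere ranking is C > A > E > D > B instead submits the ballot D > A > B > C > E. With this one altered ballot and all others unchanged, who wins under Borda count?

Borda totals with the altered ballot: A 11, B 18, C 16, D 11, E 14.
The switch changes the winner from C to B.

B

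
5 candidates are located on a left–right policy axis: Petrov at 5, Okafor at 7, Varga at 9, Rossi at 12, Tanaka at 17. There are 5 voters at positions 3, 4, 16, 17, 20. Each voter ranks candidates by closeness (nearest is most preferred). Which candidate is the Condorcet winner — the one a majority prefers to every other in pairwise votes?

With single-peaked preferences on a line, the Condorcet winner is the candidate closest to the median voter.
The median voter (position 16) is closest to Tanaka at 17.
Check: Tanaka vs Varga — voters closer to Tanaka: 3 of 5.

Tanaka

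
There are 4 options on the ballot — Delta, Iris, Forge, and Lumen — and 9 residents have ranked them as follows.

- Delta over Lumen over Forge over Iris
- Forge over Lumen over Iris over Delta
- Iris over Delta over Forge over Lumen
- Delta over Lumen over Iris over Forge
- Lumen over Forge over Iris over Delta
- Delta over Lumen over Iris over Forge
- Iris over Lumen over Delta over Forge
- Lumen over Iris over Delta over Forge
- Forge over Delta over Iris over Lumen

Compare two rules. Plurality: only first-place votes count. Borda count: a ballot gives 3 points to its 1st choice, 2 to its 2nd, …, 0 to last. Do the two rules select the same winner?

Plurality first-place counts: Delta 3, Iris 2, Forge 2, Lumen 2 → Delta.
Borda totals: Delta 15, Iris 13, Forge 10, Lumen 16 → Lumen.
The two rules disagree: plurality picks Delta, Borda picks Lumen.

No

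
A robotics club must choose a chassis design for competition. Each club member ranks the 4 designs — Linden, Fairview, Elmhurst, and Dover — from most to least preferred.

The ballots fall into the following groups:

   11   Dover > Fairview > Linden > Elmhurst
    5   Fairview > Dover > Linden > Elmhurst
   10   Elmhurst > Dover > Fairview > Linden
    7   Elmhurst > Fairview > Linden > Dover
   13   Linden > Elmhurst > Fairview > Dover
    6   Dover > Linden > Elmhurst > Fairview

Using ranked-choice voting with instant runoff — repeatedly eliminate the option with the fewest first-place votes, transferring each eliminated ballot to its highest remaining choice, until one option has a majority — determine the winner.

Round 1: Elmhurst 17, Dover 17, Linden 13, Fairview 5. Fairview has the fewest and is eliminated.
Round 2: Dover 22, Elmhurst 17, Linden 13. Linden has the fewest and is eliminated.
Round 3: Elmhurst 30, Dover 22. Elmhurst has a majority.

Elmhurst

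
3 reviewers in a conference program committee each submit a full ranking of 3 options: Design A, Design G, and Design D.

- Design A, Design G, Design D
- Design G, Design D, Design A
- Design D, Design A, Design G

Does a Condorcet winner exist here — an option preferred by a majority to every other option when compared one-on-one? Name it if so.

No Condorcet winner

Head-to-head results (3 voters total):
Design A vs Design G: Design A wins 2–1.
Design A vs Design D: Design D wins 2–1.
Design G vs Design D: Design G wins 2–1.
No candidate beats all others: Design A beats Design G beats Design D beats Design A, a majority cycle.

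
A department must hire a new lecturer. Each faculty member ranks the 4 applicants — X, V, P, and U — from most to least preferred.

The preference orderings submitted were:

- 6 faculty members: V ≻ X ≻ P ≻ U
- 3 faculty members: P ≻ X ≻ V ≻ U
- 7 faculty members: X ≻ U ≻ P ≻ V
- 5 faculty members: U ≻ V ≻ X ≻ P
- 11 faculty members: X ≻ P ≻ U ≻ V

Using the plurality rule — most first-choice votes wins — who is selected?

First-place vote totals:
  X: 18
  V: 6
  P: 3
  U: 5
X has the most first-place votes.

X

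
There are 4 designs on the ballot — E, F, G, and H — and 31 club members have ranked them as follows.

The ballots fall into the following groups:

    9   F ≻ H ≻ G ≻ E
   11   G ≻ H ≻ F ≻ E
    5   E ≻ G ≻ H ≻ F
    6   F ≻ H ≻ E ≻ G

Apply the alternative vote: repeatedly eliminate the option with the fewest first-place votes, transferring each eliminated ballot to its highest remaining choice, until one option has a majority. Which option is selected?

Round 1: F 15, G 11, E 5, H 0. H has the fewest and is eliminated.
Round 2: F 15, G 11, E 5. E has the fewest and is eliminated.
Round 3: G 16, F 15. G has a majority.

G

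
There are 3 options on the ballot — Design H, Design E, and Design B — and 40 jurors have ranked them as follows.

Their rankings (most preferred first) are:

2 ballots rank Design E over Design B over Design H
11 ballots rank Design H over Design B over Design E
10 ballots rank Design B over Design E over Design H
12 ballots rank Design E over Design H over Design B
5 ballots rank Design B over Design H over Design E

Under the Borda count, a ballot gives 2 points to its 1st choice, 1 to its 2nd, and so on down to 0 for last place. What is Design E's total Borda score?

Borda scores:
  Design H: 2·0 + 11·2 + 10·0 + 12·1 + 5·1 = 39
  Design E: 2·2 + 11·0 + 10·1 + 12·2 + 5·0 = 38
  Design B: 2·1 + 11·1 + 10·2 + 12·0 + 5·2 = 43

38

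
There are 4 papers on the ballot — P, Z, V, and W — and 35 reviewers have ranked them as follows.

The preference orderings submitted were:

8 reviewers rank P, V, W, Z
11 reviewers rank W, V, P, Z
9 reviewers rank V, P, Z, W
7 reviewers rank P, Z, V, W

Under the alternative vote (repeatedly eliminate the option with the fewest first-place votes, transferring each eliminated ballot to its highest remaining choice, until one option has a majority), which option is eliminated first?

Round 1: P 15, W 11, V 9, Z 0. Z has the fewest and is eliminated.
Round 2: P 15, W 11, V 9. V has the fewest and is eliminated.
Round 3: P 24, W 11. P has a majority.

Z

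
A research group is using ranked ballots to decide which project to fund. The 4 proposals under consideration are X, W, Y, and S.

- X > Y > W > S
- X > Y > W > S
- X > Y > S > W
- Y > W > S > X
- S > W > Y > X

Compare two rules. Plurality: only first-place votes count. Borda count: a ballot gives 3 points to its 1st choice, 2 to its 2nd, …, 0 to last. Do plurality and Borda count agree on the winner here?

Plurality first-place counts: X 3, W 0, Y 1, S 1 → X.
Borda totals: X 9, W 6, Y 10, S 5 → Y.
The two rules disagree: plurality picks X, Borda picks Y.

No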